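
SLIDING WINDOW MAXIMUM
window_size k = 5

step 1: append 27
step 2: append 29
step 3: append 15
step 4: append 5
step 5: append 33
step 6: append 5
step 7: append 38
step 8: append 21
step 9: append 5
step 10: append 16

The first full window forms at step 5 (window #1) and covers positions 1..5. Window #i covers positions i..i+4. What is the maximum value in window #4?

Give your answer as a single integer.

step 1: append 27 -> window=[27] (not full yet)
step 2: append 29 -> window=[27, 29] (not full yet)
step 3: append 15 -> window=[27, 29, 15] (not full yet)
step 4: append 5 -> window=[27, 29, 15, 5] (not full yet)
step 5: append 33 -> window=[27, 29, 15, 5, 33] -> max=33
step 6: append 5 -> window=[29, 15, 5, 33, 5] -> max=33
step 7: append 38 -> window=[15, 5, 33, 5, 38] -> max=38
step 8: append 21 -> window=[5, 33, 5, 38, 21] -> max=38
Window #4 max = 38

Answer: 38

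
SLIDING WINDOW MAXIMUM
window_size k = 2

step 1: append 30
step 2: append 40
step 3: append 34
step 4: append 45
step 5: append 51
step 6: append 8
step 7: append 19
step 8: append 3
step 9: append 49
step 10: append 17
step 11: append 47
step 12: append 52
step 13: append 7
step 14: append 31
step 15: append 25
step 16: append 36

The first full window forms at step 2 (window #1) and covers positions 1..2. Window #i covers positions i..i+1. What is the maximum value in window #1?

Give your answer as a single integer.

step 1: append 30 -> window=[30] (not full yet)
step 2: append 40 -> window=[30, 40] -> max=40
Window #1 max = 40

Answer: 40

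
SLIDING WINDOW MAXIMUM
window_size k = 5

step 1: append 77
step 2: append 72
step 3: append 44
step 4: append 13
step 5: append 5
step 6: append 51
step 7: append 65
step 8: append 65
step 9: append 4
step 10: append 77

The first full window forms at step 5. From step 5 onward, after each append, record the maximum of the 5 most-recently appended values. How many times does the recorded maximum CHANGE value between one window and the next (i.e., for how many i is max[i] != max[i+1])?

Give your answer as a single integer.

step 1: append 77 -> window=[77] (not full yet)
step 2: append 72 -> window=[77, 72] (not full yet)
step 3: append 44 -> window=[77, 72, 44] (not full yet)
step 4: append 13 -> window=[77, 72, 44, 13] (not full yet)
step 5: append 5 -> window=[77, 72, 44, 13, 5] -> max=77
step 6: append 51 -> window=[72, 44, 13, 5, 51] -> max=72
step 7: append 65 -> window=[44, 13, 5, 51, 65] -> max=65
step 8: append 65 -> window=[13, 5, 51, 65, 65] -> max=65
step 9: append 4 -> window=[5, 51, 65, 65, 4] -> max=65
step 10: append 77 -> window=[51, 65, 65, 4, 77] -> max=77
Recorded maximums: 77 72 65 65 65 77
Changes between consecutive maximums: 3

Answer: 3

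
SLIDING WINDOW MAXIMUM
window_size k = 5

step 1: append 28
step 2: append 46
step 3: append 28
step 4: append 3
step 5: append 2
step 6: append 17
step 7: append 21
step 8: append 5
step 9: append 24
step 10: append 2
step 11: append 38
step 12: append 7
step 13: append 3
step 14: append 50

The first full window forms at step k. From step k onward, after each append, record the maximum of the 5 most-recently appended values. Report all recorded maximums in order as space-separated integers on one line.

step 1: append 28 -> window=[28] (not full yet)
step 2: append 46 -> window=[28, 46] (not full yet)
step 3: append 28 -> window=[28, 46, 28] (not full yet)
step 4: append 3 -> window=[28, 46, 28, 3] (not full yet)
step 5: append 2 -> window=[28, 46, 28, 3, 2] -> max=46
step 6: append 17 -> window=[46, 28, 3, 2, 17] -> max=46
step 7: append 21 -> window=[28, 3, 2, 17, 21] -> max=28
step 8: append 5 -> window=[3, 2, 17, 21, 5] -> max=21
step 9: append 24 -> window=[2, 17, 21, 5, 24] -> max=24
step 10: append 2 -> window=[17, 21, 5, 24, 2] -> max=24
step 11: append 38 -> window=[21, 5, 24, 2, 38] -> max=38
step 12: append 7 -> window=[5, 24, 2, 38, 7] -> max=38
step 13: append 3 -> window=[24, 2, 38, 7, 3] -> max=38
step 14: append 50 -> window=[2, 38, 7, 3, 50] -> max=50

Answer: 46 46 28 21 24 24 38 38 38 50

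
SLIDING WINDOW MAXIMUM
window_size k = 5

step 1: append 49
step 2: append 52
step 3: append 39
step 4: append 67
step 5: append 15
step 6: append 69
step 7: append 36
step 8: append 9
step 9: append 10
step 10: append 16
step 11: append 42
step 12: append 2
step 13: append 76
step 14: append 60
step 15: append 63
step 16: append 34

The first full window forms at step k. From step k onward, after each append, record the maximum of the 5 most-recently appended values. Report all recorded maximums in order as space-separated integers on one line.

Answer: 67 69 69 69 69 69 42 42 76 76 76 76

Derivation:
step 1: append 49 -> window=[49] (not full yet)
step 2: append 52 -> window=[49, 52] (not full yet)
step 3: append 39 -> window=[49, 52, 39] (not full yet)
step 4: append 67 -> window=[49, 52, 39, 67] (not full yet)
step 5: append 15 -> window=[49, 52, 39, 67, 15] -> max=67
step 6: append 69 -> window=[52, 39, 67, 15, 69] -> max=69
step 7: append 36 -> window=[39, 67, 15, 69, 36] -> max=69
step 8: append 9 -> window=[67, 15, 69, 36, 9] -> max=69
step 9: append 10 -> window=[15, 69, 36, 9, 10] -> max=69
step 10: append 16 -> window=[69, 36, 9, 10, 16] -> max=69
step 11: append 42 -> window=[36, 9, 10, 16, 42] -> max=42
step 12: append 2 -> window=[9, 10, 16, 42, 2] -> max=42
step 13: append 76 -> window=[10, 16, 42, 2, 76] -> max=76
step 14: append 60 -> window=[16, 42, 2, 76, 60] -> max=76
step 15: append 63 -> window=[42, 2, 76, 60, 63] -> max=76
step 16: append 34 -> window=[2, 76, 60, 63, 34] -> max=76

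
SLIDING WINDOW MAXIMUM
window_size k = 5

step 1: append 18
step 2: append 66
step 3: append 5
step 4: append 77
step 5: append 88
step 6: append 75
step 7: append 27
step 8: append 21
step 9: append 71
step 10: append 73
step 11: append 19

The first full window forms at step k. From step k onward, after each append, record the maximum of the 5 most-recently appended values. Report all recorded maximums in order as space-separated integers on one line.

step 1: append 18 -> window=[18] (not full yet)
step 2: append 66 -> window=[18, 66] (not full yet)
step 3: append 5 -> window=[18, 66, 5] (not full yet)
step 4: append 77 -> window=[18, 66, 5, 77] (not full yet)
step 5: append 88 -> window=[18, 66, 5, 77, 88] -> max=88
step 6: append 75 -> window=[66, 5, 77, 88, 75] -> max=88
step 7: append 27 -> window=[5, 77, 88, 75, 27] -> max=88
step 8: append 21 -> window=[77, 88, 75, 27, 21] -> max=88
step 9: append 71 -> window=[88, 75, 27, 21, 71] -> max=88
step 10: append 73 -> window=[75, 27, 21, 71, 73] -> max=75
step 11: append 19 -> window=[27, 21, 71, 73, 19] -> max=73

Answer: 88 88 88 88 88 75 73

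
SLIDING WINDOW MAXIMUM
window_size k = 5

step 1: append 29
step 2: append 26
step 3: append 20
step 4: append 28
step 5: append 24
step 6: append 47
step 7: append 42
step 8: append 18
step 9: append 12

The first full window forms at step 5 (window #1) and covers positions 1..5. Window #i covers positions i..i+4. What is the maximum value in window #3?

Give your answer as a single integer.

Answer: 47

Derivation:
step 1: append 29 -> window=[29] (not full yet)
step 2: append 26 -> window=[29, 26] (not full yet)
step 3: append 20 -> window=[29, 26, 20] (not full yet)
step 4: append 28 -> window=[29, 26, 20, 28] (not full yet)
step 5: append 24 -> window=[29, 26, 20, 28, 24] -> max=29
step 6: append 47 -> window=[26, 20, 28, 24, 47] -> max=47
step 7: append 42 -> window=[20, 28, 24, 47, 42] -> max=47
Window #3 max = 47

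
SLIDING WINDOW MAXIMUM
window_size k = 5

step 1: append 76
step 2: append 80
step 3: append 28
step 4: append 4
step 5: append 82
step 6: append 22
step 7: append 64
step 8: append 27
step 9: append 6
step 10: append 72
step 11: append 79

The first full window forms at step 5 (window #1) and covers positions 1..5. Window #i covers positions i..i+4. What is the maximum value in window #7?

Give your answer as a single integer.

Answer: 79

Derivation:
step 1: append 76 -> window=[76] (not full yet)
step 2: append 80 -> window=[76, 80] (not full yet)
step 3: append 28 -> window=[76, 80, 28] (not full yet)
step 4: append 4 -> window=[76, 80, 28, 4] (not full yet)
step 5: append 82 -> window=[76, 80, 28, 4, 82] -> max=82
step 6: append 22 -> window=[80, 28, 4, 82, 22] -> max=82
step 7: append 64 -> window=[28, 4, 82, 22, 64] -> max=82
step 8: append 27 -> window=[4, 82, 22, 64, 27] -> max=82
step 9: append 6 -> window=[82, 22, 64, 27, 6] -> max=82
step 10: append 72 -> window=[22, 64, 27, 6, 72] -> max=72
step 11: append 79 -> window=[64, 27, 6, 72, 79] -> max=79
Window #7 max = 79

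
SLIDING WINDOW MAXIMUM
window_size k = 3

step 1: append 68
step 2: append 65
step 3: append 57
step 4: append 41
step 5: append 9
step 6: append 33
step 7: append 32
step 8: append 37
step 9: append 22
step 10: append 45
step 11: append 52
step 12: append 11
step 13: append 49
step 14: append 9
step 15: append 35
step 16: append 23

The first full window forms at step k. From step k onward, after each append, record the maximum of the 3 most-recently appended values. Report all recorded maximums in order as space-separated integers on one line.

Answer: 68 65 57 41 33 37 37 45 52 52 52 49 49 35

Derivation:
step 1: append 68 -> window=[68] (not full yet)
step 2: append 65 -> window=[68, 65] (not full yet)
step 3: append 57 -> window=[68, 65, 57] -> max=68
step 4: append 41 -> window=[65, 57, 41] -> max=65
step 5: append 9 -> window=[57, 41, 9] -> max=57
step 6: append 33 -> window=[41, 9, 33] -> max=41
step 7: append 32 -> window=[9, 33, 32] -> max=33
step 8: append 37 -> window=[33, 32, 37] -> max=37
step 9: append 22 -> window=[32, 37, 22] -> max=37
step 10: append 45 -> window=[37, 22, 45] -> max=45
step 11: append 52 -> window=[22, 45, 52] -> max=52
step 12: append 11 -> window=[45, 52, 11] -> max=52
step 13: append 49 -> window=[52, 11, 49] -> max=52
step 14: append 9 -> window=[11, 49, 9] -> max=49
step 15: append 35 -> window=[49, 9, 35] -> max=49
step 16: append 23 -> window=[9, 35, 23] -> max=35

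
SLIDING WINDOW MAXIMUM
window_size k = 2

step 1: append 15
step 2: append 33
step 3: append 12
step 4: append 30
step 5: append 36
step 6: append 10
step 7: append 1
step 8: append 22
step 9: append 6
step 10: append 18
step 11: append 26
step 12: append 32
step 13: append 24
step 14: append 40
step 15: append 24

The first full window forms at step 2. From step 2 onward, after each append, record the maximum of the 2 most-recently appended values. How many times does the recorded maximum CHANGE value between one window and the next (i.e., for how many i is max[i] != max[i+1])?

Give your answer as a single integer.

Answer: 8

Derivation:
step 1: append 15 -> window=[15] (not full yet)
step 2: append 33 -> window=[15, 33] -> max=33
step 3: append 12 -> window=[33, 12] -> max=33
step 4: append 30 -> window=[12, 30] -> max=30
step 5: append 36 -> window=[30, 36] -> max=36
step 6: append 10 -> window=[36, 10] -> max=36
step 7: append 1 -> window=[10, 1] -> max=10
step 8: append 22 -> window=[1, 22] -> max=22
step 9: append 6 -> window=[22, 6] -> max=22
step 10: append 18 -> window=[6, 18] -> max=18
step 11: append 26 -> window=[18, 26] -> max=26
step 12: append 32 -> window=[26, 32] -> max=32
step 13: append 24 -> window=[32, 24] -> max=32
step 14: append 40 -> window=[24, 40] -> max=40
step 15: append 24 -> window=[40, 24] -> max=40
Recorded maximums: 33 33 30 36 36 10 22 22 18 26 32 32 40 40
Changes between consecutive maximums: 8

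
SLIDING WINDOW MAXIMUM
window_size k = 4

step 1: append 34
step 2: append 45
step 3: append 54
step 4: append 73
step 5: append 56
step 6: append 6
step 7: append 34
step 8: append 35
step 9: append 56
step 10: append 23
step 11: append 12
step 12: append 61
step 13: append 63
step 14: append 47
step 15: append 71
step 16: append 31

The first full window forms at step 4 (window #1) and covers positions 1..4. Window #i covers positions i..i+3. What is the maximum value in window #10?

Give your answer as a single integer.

Answer: 63

Derivation:
step 1: append 34 -> window=[34] (not full yet)
step 2: append 45 -> window=[34, 45] (not full yet)
step 3: append 54 -> window=[34, 45, 54] (not full yet)
step 4: append 73 -> window=[34, 45, 54, 73] -> max=73
step 5: append 56 -> window=[45, 54, 73, 56] -> max=73
step 6: append 6 -> window=[54, 73, 56, 6] -> max=73
step 7: append 34 -> window=[73, 56, 6, 34] -> max=73
step 8: append 35 -> window=[56, 6, 34, 35] -> max=56
step 9: append 56 -> window=[6, 34, 35, 56] -> max=56
step 10: append 23 -> window=[34, 35, 56, 23] -> max=56
step 11: append 12 -> window=[35, 56, 23, 12] -> max=56
step 12: append 61 -> window=[56, 23, 12, 61] -> max=61
step 13: append 63 -> window=[23, 12, 61, 63] -> max=63
Window #10 max = 63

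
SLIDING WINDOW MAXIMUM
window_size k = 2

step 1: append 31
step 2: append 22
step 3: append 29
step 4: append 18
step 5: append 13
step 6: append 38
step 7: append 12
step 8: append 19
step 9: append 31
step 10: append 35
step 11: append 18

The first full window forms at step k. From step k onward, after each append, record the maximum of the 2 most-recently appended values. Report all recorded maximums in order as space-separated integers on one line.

step 1: append 31 -> window=[31] (not full yet)
step 2: append 22 -> window=[31, 22] -> max=31
step 3: append 29 -> window=[22, 29] -> max=29
step 4: append 18 -> window=[29, 18] -> max=29
step 5: append 13 -> window=[18, 13] -> max=18
step 6: append 38 -> window=[13, 38] -> max=38
step 7: append 12 -> window=[38, 12] -> max=38
step 8: append 19 -> window=[12, 19] -> max=19
step 9: append 31 -> window=[19, 31] -> max=31
step 10: append 35 -> window=[31, 35] -> max=35
step 11: append 18 -> window=[35, 18] -> max=35

Answer: 31 29 29 18 38 38 19 31 35 35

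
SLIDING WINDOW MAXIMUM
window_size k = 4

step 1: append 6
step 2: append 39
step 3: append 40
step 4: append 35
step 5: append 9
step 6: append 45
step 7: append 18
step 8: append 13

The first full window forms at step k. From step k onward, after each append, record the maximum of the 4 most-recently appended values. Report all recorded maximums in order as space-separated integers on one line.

Answer: 40 40 45 45 45

Derivation:
step 1: append 6 -> window=[6] (not full yet)
step 2: append 39 -> window=[6, 39] (not full yet)
step 3: append 40 -> window=[6, 39, 40] (not full yet)
step 4: append 35 -> window=[6, 39, 40, 35] -> max=40
step 5: append 9 -> window=[39, 40, 35, 9] -> max=40
step 6: append 45 -> window=[40, 35, 9, 45] -> max=45
step 7: append 18 -> window=[35, 9, 45, 18] -> max=45
step 8: append 13 -> window=[9, 45, 18, 13] -> max=45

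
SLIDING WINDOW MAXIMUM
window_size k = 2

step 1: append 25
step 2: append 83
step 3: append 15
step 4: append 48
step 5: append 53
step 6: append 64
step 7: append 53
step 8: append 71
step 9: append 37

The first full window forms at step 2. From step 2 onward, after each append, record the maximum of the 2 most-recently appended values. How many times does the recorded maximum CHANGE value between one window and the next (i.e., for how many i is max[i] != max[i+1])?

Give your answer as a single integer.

Answer: 4

Derivation:
step 1: append 25 -> window=[25] (not full yet)
step 2: append 83 -> window=[25, 83] -> max=83
step 3: append 15 -> window=[83, 15] -> max=83
step 4: append 48 -> window=[15, 48] -> max=48
step 5: append 53 -> window=[48, 53] -> max=53
step 6: append 64 -> window=[53, 64] -> max=64
step 7: append 53 -> window=[64, 53] -> max=64
step 8: append 71 -> window=[53, 71] -> max=71
step 9: append 37 -> window=[71, 37] -> max=71
Recorded maximums: 83 83 48 53 64 64 71 71
Changes between consecutive maximums: 4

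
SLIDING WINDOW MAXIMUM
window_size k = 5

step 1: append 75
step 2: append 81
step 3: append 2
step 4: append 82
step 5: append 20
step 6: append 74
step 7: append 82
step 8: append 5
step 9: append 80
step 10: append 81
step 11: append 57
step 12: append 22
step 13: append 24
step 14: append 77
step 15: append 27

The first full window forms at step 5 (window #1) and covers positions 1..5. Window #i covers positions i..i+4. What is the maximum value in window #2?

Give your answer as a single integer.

Answer: 82

Derivation:
step 1: append 75 -> window=[75] (not full yet)
step 2: append 81 -> window=[75, 81] (not full yet)
step 3: append 2 -> window=[75, 81, 2] (not full yet)
step 4: append 82 -> window=[75, 81, 2, 82] (not full yet)
step 5: append 20 -> window=[75, 81, 2, 82, 20] -> max=82
step 6: append 74 -> window=[81, 2, 82, 20, 74] -> max=82
Window #2 max = 82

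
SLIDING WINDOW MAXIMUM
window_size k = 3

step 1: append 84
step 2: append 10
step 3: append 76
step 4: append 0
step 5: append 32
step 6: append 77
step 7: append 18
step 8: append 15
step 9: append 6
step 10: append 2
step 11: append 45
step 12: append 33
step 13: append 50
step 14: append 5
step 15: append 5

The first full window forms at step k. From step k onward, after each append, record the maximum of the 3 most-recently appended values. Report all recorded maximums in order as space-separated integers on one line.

step 1: append 84 -> window=[84] (not full yet)
step 2: append 10 -> window=[84, 10] (not full yet)
step 3: append 76 -> window=[84, 10, 76] -> max=84
step 4: append 0 -> window=[10, 76, 0] -> max=76
step 5: append 32 -> window=[76, 0, 32] -> max=76
step 6: append 77 -> window=[0, 32, 77] -> max=77
step 7: append 18 -> window=[32, 77, 18] -> max=77
step 8: append 15 -> window=[77, 18, 15] -> max=77
step 9: append 6 -> window=[18, 15, 6] -> max=18
step 10: append 2 -> window=[15, 6, 2] -> max=15
step 11: append 45 -> window=[6, 2, 45] -> max=45
step 12: append 33 -> window=[2, 45, 33] -> max=45
step 13: append 50 -> window=[45, 33, 50] -> max=50
step 14: append 5 -> window=[33, 50, 5] -> max=50
step 15: append 5 -> window=[50, 5, 5] -> max=50

Answer: 84 76 76 77 77 77 18 15 45 45 50 50 50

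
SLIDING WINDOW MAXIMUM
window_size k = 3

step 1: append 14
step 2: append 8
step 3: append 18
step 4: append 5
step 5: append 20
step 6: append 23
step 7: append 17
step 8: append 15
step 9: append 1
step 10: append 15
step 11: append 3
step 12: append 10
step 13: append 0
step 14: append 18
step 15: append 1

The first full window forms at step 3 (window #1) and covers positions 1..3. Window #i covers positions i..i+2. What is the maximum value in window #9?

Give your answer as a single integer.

Answer: 15

Derivation:
step 1: append 14 -> window=[14] (not full yet)
step 2: append 8 -> window=[14, 8] (not full yet)
step 3: append 18 -> window=[14, 8, 18] -> max=18
step 4: append 5 -> window=[8, 18, 5] -> max=18
step 5: append 20 -> window=[18, 5, 20] -> max=20
step 6: append 23 -> window=[5, 20, 23] -> max=23
step 7: append 17 -> window=[20, 23, 17] -> max=23
step 8: append 15 -> window=[23, 17, 15] -> max=23
step 9: append 1 -> window=[17, 15, 1] -> max=17
step 10: append 15 -> window=[15, 1, 15] -> max=15
step 11: append 3 -> window=[1, 15, 3] -> max=15
Window #9 max = 15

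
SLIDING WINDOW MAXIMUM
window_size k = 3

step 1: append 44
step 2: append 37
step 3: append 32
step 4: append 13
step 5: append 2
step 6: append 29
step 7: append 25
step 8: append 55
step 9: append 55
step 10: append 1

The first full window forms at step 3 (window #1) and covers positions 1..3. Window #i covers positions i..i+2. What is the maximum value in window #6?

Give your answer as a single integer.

step 1: append 44 -> window=[44] (not full yet)
step 2: append 37 -> window=[44, 37] (not full yet)
step 3: append 32 -> window=[44, 37, 32] -> max=44
step 4: append 13 -> window=[37, 32, 13] -> max=37
step 5: append 2 -> window=[32, 13, 2] -> max=32
step 6: append 29 -> window=[13, 2, 29] -> max=29
step 7: append 25 -> window=[2, 29, 25] -> max=29
step 8: append 55 -> window=[29, 25, 55] -> max=55
Window #6 max = 55

Answer: 55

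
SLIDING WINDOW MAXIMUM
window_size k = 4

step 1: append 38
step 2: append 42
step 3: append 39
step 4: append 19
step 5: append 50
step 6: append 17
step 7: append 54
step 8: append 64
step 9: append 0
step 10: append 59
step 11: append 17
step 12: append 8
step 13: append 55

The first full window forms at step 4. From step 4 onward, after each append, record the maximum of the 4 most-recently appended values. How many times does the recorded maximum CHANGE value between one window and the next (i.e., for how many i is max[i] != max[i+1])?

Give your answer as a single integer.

step 1: append 38 -> window=[38] (not full yet)
step 2: append 42 -> window=[38, 42] (not full yet)
step 3: append 39 -> window=[38, 42, 39] (not full yet)
step 4: append 19 -> window=[38, 42, 39, 19] -> max=42
step 5: append 50 -> window=[42, 39, 19, 50] -> max=50
step 6: append 17 -> window=[39, 19, 50, 17] -> max=50
step 7: append 54 -> window=[19, 50, 17, 54] -> max=54
step 8: append 64 -> window=[50, 17, 54, 64] -> max=64
step 9: append 0 -> window=[17, 54, 64, 0] -> max=64
step 10: append 59 -> window=[54, 64, 0, 59] -> max=64
step 11: append 17 -> window=[64, 0, 59, 17] -> max=64
step 12: append 8 -> window=[0, 59, 17, 8] -> max=59
step 13: append 55 -> window=[59, 17, 8, 55] -> max=59
Recorded maximums: 42 50 50 54 64 64 64 64 59 59
Changes between consecutive maximums: 4

Answer: 4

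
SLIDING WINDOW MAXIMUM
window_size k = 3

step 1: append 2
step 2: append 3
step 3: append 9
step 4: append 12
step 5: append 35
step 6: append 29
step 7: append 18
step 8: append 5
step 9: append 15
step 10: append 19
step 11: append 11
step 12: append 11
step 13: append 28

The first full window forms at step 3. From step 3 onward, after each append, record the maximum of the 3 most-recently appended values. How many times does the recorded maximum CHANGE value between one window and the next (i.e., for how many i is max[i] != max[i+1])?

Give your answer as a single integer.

Answer: 6

Derivation:
step 1: append 2 -> window=[2] (not full yet)
step 2: append 3 -> window=[2, 3] (not full yet)
step 3: append 9 -> window=[2, 3, 9] -> max=9
step 4: append 12 -> window=[3, 9, 12] -> max=12
step 5: append 35 -> window=[9, 12, 35] -> max=35
step 6: append 29 -> window=[12, 35, 29] -> max=35
step 7: append 18 -> window=[35, 29, 18] -> max=35
step 8: append 5 -> window=[29, 18, 5] -> max=29
step 9: append 15 -> window=[18, 5, 15] -> max=18
step 10: append 19 -> window=[5, 15, 19] -> max=19
step 11: append 11 -> window=[15, 19, 11] -> max=19
step 12: append 11 -> window=[19, 11, 11] -> max=19
step 13: append 28 -> window=[11, 11, 28] -> max=28
Recorded maximums: 9 12 35 35 35 29 18 19 19 19 28
Changes between consecutive maximums: 6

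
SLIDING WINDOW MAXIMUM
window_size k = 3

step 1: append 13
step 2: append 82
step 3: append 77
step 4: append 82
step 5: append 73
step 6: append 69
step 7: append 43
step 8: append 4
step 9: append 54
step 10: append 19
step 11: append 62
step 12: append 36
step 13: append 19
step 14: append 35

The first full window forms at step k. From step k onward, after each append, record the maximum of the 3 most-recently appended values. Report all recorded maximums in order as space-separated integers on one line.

Answer: 82 82 82 82 73 69 54 54 62 62 62 36

Derivation:
step 1: append 13 -> window=[13] (not full yet)
step 2: append 82 -> window=[13, 82] (not full yet)
step 3: append 77 -> window=[13, 82, 77] -> max=82
step 4: append 82 -> window=[82, 77, 82] -> max=82
step 5: append 73 -> window=[77, 82, 73] -> max=82
step 6: append 69 -> window=[82, 73, 69] -> max=82
step 7: append 43 -> window=[73, 69, 43] -> max=73
step 8: append 4 -> window=[69, 43, 4] -> max=69
step 9: append 54 -> window=[43, 4, 54] -> max=54
step 10: append 19 -> window=[4, 54, 19] -> max=54
step 11: append 62 -> window=[54, 19, 62] -> max=62
step 12: append 36 -> window=[19, 62, 36] -> max=62
step 13: append 19 -> window=[62, 36, 19] -> max=62
step 14: append 35 -> window=[36, 19, 35] -> max=36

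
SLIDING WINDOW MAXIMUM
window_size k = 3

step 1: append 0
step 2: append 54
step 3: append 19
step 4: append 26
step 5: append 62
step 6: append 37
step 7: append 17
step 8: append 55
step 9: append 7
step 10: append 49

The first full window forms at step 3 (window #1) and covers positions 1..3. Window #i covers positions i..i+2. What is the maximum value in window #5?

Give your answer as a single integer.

Answer: 62

Derivation:
step 1: append 0 -> window=[0] (not full yet)
step 2: append 54 -> window=[0, 54] (not full yet)
step 3: append 19 -> window=[0, 54, 19] -> max=54
step 4: append 26 -> window=[54, 19, 26] -> max=54
step 5: append 62 -> window=[19, 26, 62] -> max=62
step 6: append 37 -> window=[26, 62, 37] -> max=62
step 7: append 17 -> window=[62, 37, 17] -> max=62
Window #5 max = 62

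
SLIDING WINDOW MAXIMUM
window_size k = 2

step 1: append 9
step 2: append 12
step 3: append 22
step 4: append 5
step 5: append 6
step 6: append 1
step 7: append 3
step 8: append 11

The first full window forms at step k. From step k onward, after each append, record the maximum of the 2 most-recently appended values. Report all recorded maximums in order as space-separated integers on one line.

step 1: append 9 -> window=[9] (not full yet)
step 2: append 12 -> window=[9, 12] -> max=12
step 3: append 22 -> window=[12, 22] -> max=22
step 4: append 5 -> window=[22, 5] -> max=22
step 5: append 6 -> window=[5, 6] -> max=6
step 6: append 1 -> window=[6, 1] -> max=6
step 7: append 3 -> window=[1, 3] -> max=3
step 8: append 11 -> window=[3, 11] -> max=11

Answer: 12 22 22 6 6 3 11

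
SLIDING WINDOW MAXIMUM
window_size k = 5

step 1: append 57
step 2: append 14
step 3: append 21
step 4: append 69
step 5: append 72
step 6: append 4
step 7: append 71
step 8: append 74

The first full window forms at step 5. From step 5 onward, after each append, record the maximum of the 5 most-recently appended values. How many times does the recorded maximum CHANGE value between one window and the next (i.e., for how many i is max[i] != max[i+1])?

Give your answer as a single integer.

Answer: 1

Derivation:
step 1: append 57 -> window=[57] (not full yet)
step 2: append 14 -> window=[57, 14] (not full yet)
step 3: append 21 -> window=[57, 14, 21] (not full yet)
step 4: append 69 -> window=[57, 14, 21, 69] (not full yet)
step 5: append 72 -> window=[57, 14, 21, 69, 72] -> max=72
step 6: append 4 -> window=[14, 21, 69, 72, 4] -> max=72
step 7: append 71 -> window=[21, 69, 72, 4, 71] -> max=72
step 8: append 74 -> window=[69, 72, 4, 71, 74] -> max=74
Recorded maximums: 72 72 72 74
Changes between consecutive maximums: 1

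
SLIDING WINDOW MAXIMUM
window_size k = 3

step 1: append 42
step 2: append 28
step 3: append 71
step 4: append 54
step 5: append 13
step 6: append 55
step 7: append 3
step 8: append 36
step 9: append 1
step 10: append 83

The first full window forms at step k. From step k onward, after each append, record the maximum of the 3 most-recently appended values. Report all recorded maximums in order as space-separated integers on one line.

Answer: 71 71 71 55 55 55 36 83

Derivation:
step 1: append 42 -> window=[42] (not full yet)
step 2: append 28 -> window=[42, 28] (not full yet)
step 3: append 71 -> window=[42, 28, 71] -> max=71
step 4: append 54 -> window=[28, 71, 54] -> max=71
step 5: append 13 -> window=[71, 54, 13] -> max=71
step 6: append 55 -> window=[54, 13, 55] -> max=55
step 7: append 3 -> window=[13, 55, 3] -> max=55
step 8: append 36 -> window=[55, 3, 36] -> max=55
step 9: append 1 -> window=[3, 36, 1] -> max=36
step 10: append 83 -> window=[36, 1, 83] -> max=83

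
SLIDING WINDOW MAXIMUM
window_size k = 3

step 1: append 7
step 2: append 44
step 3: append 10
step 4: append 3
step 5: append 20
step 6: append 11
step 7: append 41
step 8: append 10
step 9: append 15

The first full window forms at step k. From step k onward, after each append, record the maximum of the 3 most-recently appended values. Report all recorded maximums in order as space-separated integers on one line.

step 1: append 7 -> window=[7] (not full yet)
step 2: append 44 -> window=[7, 44] (not full yet)
step 3: append 10 -> window=[7, 44, 10] -> max=44
step 4: append 3 -> window=[44, 10, 3] -> max=44
step 5: append 20 -> window=[10, 3, 20] -> max=20
step 6: append 11 -> window=[3, 20, 11] -> max=20
step 7: append 41 -> window=[20, 11, 41] -> max=41
step 8: append 10 -> window=[11, 41, 10] -> max=41
step 9: append 15 -> window=[41, 10, 15] -> max=41

Answer: 44 44 20 20 41 41 41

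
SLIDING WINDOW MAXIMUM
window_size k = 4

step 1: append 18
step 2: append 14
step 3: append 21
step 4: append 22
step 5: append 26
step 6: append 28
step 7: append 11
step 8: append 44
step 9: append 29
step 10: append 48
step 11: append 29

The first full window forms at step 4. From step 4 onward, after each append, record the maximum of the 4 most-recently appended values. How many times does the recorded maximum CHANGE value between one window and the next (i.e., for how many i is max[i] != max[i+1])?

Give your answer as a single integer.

step 1: append 18 -> window=[18] (not full yet)
step 2: append 14 -> window=[18, 14] (not full yet)
step 3: append 21 -> window=[18, 14, 21] (not full yet)
step 4: append 22 -> window=[18, 14, 21, 22] -> max=22
step 5: append 26 -> window=[14, 21, 22, 26] -> max=26
step 6: append 28 -> window=[21, 22, 26, 28] -> max=28
step 7: append 11 -> window=[22, 26, 28, 11] -> max=28
step 8: append 44 -> window=[26, 28, 11, 44] -> max=44
step 9: append 29 -> window=[28, 11, 44, 29] -> max=44
step 10: append 48 -> window=[11, 44, 29, 48] -> max=48
step 11: append 29 -> window=[44, 29, 48, 29] -> max=48
Recorded maximums: 22 26 28 28 44 44 48 48
Changes between consecutive maximums: 4

Answer: 4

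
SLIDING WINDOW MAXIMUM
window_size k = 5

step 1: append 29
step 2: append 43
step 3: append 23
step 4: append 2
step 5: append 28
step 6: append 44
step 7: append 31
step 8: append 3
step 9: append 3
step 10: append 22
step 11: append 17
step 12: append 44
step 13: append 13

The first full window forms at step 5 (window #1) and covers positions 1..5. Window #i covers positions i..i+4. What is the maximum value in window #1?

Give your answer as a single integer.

step 1: append 29 -> window=[29] (not full yet)
step 2: append 43 -> window=[29, 43] (not full yet)
step 3: append 23 -> window=[29, 43, 23] (not full yet)
step 4: append 2 -> window=[29, 43, 23, 2] (not full yet)
step 5: append 28 -> window=[29, 43, 23, 2, 28] -> max=43
Window #1 max = 43

Answer: 43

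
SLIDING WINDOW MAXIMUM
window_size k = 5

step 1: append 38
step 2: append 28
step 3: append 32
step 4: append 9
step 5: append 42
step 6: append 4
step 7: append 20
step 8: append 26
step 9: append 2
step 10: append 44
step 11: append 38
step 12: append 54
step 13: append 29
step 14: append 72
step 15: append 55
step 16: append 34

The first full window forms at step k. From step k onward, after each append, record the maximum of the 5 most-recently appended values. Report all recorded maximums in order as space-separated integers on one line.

step 1: append 38 -> window=[38] (not full yet)
step 2: append 28 -> window=[38, 28] (not full yet)
step 3: append 32 -> window=[38, 28, 32] (not full yet)
step 4: append 9 -> window=[38, 28, 32, 9] (not full yet)
step 5: append 42 -> window=[38, 28, 32, 9, 42] -> max=42
step 6: append 4 -> window=[28, 32, 9, 42, 4] -> max=42
step 7: append 20 -> window=[32, 9, 42, 4, 20] -> max=42
step 8: append 26 -> window=[9, 42, 4, 20, 26] -> max=42
step 9: append 2 -> window=[42, 4, 20, 26, 2] -> max=42
step 10: append 44 -> window=[4, 20, 26, 2, 44] -> max=44
step 11: append 38 -> window=[20, 26, 2, 44, 38] -> max=44
step 12: append 54 -> window=[26, 2, 44, 38, 54] -> max=54
step 13: append 29 -> window=[2, 44, 38, 54, 29] -> max=54
step 14: append 72 -> window=[44, 38, 54, 29, 72] -> max=72
step 15: append 55 -> window=[38, 54, 29, 72, 55] -> max=72
step 16: append 34 -> window=[54, 29, 72, 55, 34] -> max=72

Answer: 42 42 42 42 42 44 44 54 54 72 72 72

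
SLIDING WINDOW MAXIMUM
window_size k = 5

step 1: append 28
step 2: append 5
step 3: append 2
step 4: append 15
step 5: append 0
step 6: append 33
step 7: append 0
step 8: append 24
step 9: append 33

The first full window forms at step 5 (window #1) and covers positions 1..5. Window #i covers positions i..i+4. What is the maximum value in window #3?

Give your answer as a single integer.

step 1: append 28 -> window=[28] (not full yet)
step 2: append 5 -> window=[28, 5] (not full yet)
step 3: append 2 -> window=[28, 5, 2] (not full yet)
step 4: append 15 -> window=[28, 5, 2, 15] (not full yet)
step 5: append 0 -> window=[28, 5, 2, 15, 0] -> max=28
step 6: append 33 -> window=[5, 2, 15, 0, 33] -> max=33
step 7: append 0 -> window=[2, 15, 0, 33, 0] -> max=33
Window #3 max = 33

Answer: 33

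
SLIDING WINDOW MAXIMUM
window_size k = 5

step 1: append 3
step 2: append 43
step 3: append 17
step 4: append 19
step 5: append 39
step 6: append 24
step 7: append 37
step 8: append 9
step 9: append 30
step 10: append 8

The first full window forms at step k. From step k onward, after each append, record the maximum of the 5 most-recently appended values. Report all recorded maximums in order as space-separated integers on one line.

Answer: 43 43 39 39 39 37

Derivation:
step 1: append 3 -> window=[3] (not full yet)
step 2: append 43 -> window=[3, 43] (not full yet)
step 3: append 17 -> window=[3, 43, 17] (not full yet)
step 4: append 19 -> window=[3, 43, 17, 19] (not full yet)
step 5: append 39 -> window=[3, 43, 17, 19, 39] -> max=43
step 6: append 24 -> window=[43, 17, 19, 39, 24] -> max=43
step 7: append 37 -> window=[17, 19, 39, 24, 37] -> max=39
step 8: append 9 -> window=[19, 39, 24, 37, 9] -> max=39
step 9: append 30 -> window=[39, 24, 37, 9, 30] -> max=39
step 10: append 8 -> window=[24, 37, 9, 30, 8] -> max=37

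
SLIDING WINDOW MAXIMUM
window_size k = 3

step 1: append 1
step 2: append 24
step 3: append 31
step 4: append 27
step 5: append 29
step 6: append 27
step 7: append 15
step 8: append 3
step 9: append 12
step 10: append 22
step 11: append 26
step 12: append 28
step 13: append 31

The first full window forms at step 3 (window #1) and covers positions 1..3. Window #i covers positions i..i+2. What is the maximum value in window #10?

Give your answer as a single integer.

Answer: 28

Derivation:
step 1: append 1 -> window=[1] (not full yet)
step 2: append 24 -> window=[1, 24] (not full yet)
step 3: append 31 -> window=[1, 24, 31] -> max=31
step 4: append 27 -> window=[24, 31, 27] -> max=31
step 5: append 29 -> window=[31, 27, 29] -> max=31
step 6: append 27 -> window=[27, 29, 27] -> max=29
step 7: append 15 -> window=[29, 27, 15] -> max=29
step 8: append 3 -> window=[27, 15, 3] -> max=27
step 9: append 12 -> window=[15, 3, 12] -> max=15
step 10: append 22 -> window=[3, 12, 22] -> max=22
step 11: append 26 -> window=[12, 22, 26] -> max=26
step 12: append 28 -> window=[22, 26, 28] -> max=28
Window #10 max = 28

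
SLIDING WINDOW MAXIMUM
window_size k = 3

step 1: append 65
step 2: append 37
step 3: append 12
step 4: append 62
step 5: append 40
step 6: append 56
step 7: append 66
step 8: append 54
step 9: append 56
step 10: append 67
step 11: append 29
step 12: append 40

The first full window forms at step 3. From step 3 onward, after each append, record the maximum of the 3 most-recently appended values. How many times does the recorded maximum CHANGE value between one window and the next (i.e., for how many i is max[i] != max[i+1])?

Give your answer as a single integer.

step 1: append 65 -> window=[65] (not full yet)
step 2: append 37 -> window=[65, 37] (not full yet)
step 3: append 12 -> window=[65, 37, 12] -> max=65
step 4: append 62 -> window=[37, 12, 62] -> max=62
step 5: append 40 -> window=[12, 62, 40] -> max=62
step 6: append 56 -> window=[62, 40, 56] -> max=62
step 7: append 66 -> window=[40, 56, 66] -> max=66
step 8: append 54 -> window=[56, 66, 54] -> max=66
step 9: append 56 -> window=[66, 54, 56] -> max=66
step 10: append 67 -> window=[54, 56, 67] -> max=67
step 11: append 29 -> window=[56, 67, 29] -> max=67
step 12: append 40 -> window=[67, 29, 40] -> max=67
Recorded maximums: 65 62 62 62 66 66 66 67 67 67
Changes between consecutive maximums: 3

Answer: 3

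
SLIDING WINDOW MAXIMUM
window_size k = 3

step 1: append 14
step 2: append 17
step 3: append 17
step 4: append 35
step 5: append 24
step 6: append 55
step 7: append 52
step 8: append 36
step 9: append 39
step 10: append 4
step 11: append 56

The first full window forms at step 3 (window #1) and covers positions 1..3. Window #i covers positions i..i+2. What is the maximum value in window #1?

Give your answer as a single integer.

Answer: 17

Derivation:
step 1: append 14 -> window=[14] (not full yet)
step 2: append 17 -> window=[14, 17] (not full yet)
step 3: append 17 -> window=[14, 17, 17] -> max=17
Window #1 max = 17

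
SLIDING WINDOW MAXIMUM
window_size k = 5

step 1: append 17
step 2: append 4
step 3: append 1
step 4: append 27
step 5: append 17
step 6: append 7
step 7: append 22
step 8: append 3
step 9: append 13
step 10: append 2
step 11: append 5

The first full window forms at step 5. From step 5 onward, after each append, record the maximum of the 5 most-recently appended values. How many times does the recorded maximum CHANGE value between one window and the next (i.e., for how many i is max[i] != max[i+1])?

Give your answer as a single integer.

step 1: append 17 -> window=[17] (not full yet)
step 2: append 4 -> window=[17, 4] (not full yet)
step 3: append 1 -> window=[17, 4, 1] (not full yet)
step 4: append 27 -> window=[17, 4, 1, 27] (not full yet)
step 5: append 17 -> window=[17, 4, 1, 27, 17] -> max=27
step 6: append 7 -> window=[4, 1, 27, 17, 7] -> max=27
step 7: append 22 -> window=[1, 27, 17, 7, 22] -> max=27
step 8: append 3 -> window=[27, 17, 7, 22, 3] -> max=27
step 9: append 13 -> window=[17, 7, 22, 3, 13] -> max=22
step 10: append 2 -> window=[7, 22, 3, 13, 2] -> max=22
step 11: append 5 -> window=[22, 3, 13, 2, 5] -> max=22
Recorded maximums: 27 27 27 27 22 22 22
Changes between consecutive maximums: 1

Answer: 1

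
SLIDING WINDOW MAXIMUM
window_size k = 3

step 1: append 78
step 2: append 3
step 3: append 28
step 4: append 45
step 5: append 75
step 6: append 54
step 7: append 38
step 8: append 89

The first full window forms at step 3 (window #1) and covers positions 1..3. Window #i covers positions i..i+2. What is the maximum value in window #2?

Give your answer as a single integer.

Answer: 45

Derivation:
step 1: append 78 -> window=[78] (not full yet)
step 2: append 3 -> window=[78, 3] (not full yet)
step 3: append 28 -> window=[78, 3, 28] -> max=78
step 4: append 45 -> window=[3, 28, 45] -> max=45
Window #2 max = 45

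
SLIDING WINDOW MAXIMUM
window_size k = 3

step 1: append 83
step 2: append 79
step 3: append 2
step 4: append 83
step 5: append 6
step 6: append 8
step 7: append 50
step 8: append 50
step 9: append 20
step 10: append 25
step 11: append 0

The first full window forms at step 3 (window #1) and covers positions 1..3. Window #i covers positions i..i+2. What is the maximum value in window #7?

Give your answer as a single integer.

Answer: 50

Derivation:
step 1: append 83 -> window=[83] (not full yet)
step 2: append 79 -> window=[83, 79] (not full yet)
step 3: append 2 -> window=[83, 79, 2] -> max=83
step 4: append 83 -> window=[79, 2, 83] -> max=83
step 5: append 6 -> window=[2, 83, 6] -> max=83
step 6: append 8 -> window=[83, 6, 8] -> max=83
step 7: append 50 -> window=[6, 8, 50] -> max=50
step 8: append 50 -> window=[8, 50, 50] -> max=50
step 9: append 20 -> window=[50, 50, 20] -> max=50
Window #7 max = 50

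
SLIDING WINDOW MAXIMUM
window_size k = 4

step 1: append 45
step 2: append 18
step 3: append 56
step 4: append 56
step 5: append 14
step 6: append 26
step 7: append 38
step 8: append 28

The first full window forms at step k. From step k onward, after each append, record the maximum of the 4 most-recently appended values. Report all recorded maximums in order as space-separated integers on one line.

step 1: append 45 -> window=[45] (not full yet)
step 2: append 18 -> window=[45, 18] (not full yet)
step 3: append 56 -> window=[45, 18, 56] (not full yet)
step 4: append 56 -> window=[45, 18, 56, 56] -> max=56
step 5: append 14 -> window=[18, 56, 56, 14] -> max=56
step 6: append 26 -> window=[56, 56, 14, 26] -> max=56
step 7: append 38 -> window=[56, 14, 26, 38] -> max=56
step 8: append 28 -> window=[14, 26, 38, 28] -> max=38

Answer: 56 56 56 56 38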